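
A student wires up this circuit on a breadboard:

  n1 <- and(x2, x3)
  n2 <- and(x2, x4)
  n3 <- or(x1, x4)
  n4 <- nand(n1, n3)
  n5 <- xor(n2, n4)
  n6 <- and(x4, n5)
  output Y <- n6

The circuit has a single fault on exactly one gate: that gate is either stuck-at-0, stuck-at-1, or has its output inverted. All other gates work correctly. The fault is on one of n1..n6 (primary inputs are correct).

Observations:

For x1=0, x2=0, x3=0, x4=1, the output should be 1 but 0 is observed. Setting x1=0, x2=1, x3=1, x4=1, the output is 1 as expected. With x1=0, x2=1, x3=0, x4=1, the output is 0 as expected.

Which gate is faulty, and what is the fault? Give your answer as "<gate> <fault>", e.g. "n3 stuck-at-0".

Fault-free values for test 1 (x1=0, x2=0, x3=0, x4=1): n1=0, n2=0, n3=1, n4=1, n5=1, n6=1, giving Y=1. Observed 0.
Test 1: faults giving observed 0 are {n1 stuck-at-1, n1 inverted output, n2 stuck-at-1, n2 inverted output, n4 stuck-at-0, n4 inverted output, n5 stuck-at-0, n5 inverted output, n6 stuck-at-0, n6 inverted output}.
Test 2 (x1=0, x2=1, x3=1, x4=1): fault-free n1=1, n2=1, n3=1, n4=0, n5=1, n6=1 → 1; observed 1. Eliminates n1 inverted output, n2 inverted output, n4 inverted output, n5 stuck-at-0, n5 inverted output, n6 stuck-at-0, n6 inverted output.
Test 3 (x1=0, x2=1, x3=0, x4=1): fault-free n1=0, n2=1, n3=1, n4=1, n5=0, n6=0 → 0; observed 0. Eliminates n1 stuck-at-1, n4 stuck-at-0.
Only n2 stuck-at-1 is consistent with every test.

n2 stuck-at-1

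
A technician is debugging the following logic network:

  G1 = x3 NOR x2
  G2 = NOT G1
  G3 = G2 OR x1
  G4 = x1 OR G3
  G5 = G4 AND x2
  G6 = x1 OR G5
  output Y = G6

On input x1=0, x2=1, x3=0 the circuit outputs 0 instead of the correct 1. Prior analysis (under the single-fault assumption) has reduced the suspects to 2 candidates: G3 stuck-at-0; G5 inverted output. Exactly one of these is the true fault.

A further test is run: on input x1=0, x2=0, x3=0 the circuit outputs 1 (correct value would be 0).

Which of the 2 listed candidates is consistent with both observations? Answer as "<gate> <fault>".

Evaluate each candidate on input x1=0, x2=0, x3=0:
  G3 stuck-at-0: G1=1, G2=0, G3=0 [stuck-at-0], G4=0, G5=0, G6=0 → 0 — eliminated
  G5 inverted output: G1=1, G2=0, G3=0, G4=0, G5=1 [inverted output], G6=1 → 1 — matches
Only G5 inverted output reproduces the observed 1.

G5 inverted output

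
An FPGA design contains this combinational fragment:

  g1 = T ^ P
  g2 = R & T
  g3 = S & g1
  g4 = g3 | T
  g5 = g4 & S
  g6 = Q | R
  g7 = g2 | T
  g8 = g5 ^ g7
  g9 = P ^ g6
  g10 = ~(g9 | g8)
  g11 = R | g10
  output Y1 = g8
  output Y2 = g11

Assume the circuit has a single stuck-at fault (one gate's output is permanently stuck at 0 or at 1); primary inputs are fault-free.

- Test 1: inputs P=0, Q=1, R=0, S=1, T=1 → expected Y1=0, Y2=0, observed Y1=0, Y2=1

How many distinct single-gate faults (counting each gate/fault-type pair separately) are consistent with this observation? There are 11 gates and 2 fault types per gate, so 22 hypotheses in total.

Fault-free: g1=1, g2=0, g3=1, g4=1, g5=1, g6=1, g7=1, g8=0, g9=1, g10=0, g11=0 → Y1=0, Y2=0. Observed Y1=0, Y2=1.
  g1: none of the 2 fault types match ✗
  g2: none of the 2 fault types match ✗
  g3: none of the 2 fault types match ✗
  g4: none of the 2 fault types match ✗
  g5: none of the 2 fault types match ✗
  g6: stuck-at-0 ✓; others ✗
  g7: none of the 2 fault types match ✗
  g8: none of the 2 fault types match ✗
  g9: stuck-at-0 ✓; others ✗
  g10: stuck-at-1 ✓; others ✗
  g11: stuck-at-1 ✓; others ✗
Consistent faults: {g6 stuck-at-0, g9 stuck-at-0, g10 stuck-at-1, g11 stuck-at-1} — 4 in all.

4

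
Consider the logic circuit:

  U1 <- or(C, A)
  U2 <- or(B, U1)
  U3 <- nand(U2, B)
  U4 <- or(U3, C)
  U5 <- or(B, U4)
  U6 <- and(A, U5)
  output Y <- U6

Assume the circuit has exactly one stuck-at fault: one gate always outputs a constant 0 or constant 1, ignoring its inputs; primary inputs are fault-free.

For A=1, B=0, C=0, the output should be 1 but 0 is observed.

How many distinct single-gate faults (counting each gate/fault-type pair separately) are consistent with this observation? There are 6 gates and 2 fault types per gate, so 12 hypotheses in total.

4

Fault-free: U1=1, U2=1, U3=1, U4=1, U5=1, U6=1 → 1. Observed 0.
  U1 stuck-at-0: output 1 ✗
  U1 stuck-at-1: output 1 ✗
  U2 stuck-at-0: output 1 ✗
  U2 stuck-at-1: output 1 ✗
  U3 stuck-at-0: output 0 ✓
  U3 stuck-at-1: output 1 ✗
  U4 stuck-at-0: output 0 ✓
  U4 stuck-at-1: output 1 ✗
  U5 stuck-at-0: output 0 ✓
  U5 stuck-at-1: output 1 ✗
  U6 stuck-at-0: output 0 ✓
  U6 stuck-at-1: output 1 ✗
Consistent faults: {U3 stuck-at-0, U4 stuck-at-0, U5 stuck-at-0, U6 stuck-at-0} — 4 in all.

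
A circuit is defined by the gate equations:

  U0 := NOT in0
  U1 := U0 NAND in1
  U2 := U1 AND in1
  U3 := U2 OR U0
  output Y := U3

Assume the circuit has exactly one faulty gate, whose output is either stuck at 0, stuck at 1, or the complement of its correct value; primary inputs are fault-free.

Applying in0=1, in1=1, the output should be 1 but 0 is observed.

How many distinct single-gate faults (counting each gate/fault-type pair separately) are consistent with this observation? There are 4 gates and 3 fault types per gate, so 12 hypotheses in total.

6

Fault-free: U0=0, U1=1, U2=1, U3=1 → 1. Observed 0.
  U0 stuck-at-0: output 1 ✗
  U0 stuck-at-1: output 1 ✗
  U0 inverted output: output 1 ✗
  U1 stuck-at-0: output 0 ✓
  U1 stuck-at-1: output 1 ✗
  U1 inverted output: output 0 ✓
  U2 stuck-at-0: output 0 ✓
  U2 stuck-at-1: output 1 ✗
  U2 inverted output: output 0 ✓
  U3 stuck-at-0: output 0 ✓
  U3 stuck-at-1: output 1 ✗
  U3 inverted output: output 0 ✓
Consistent faults: {U1 stuck-at-0, U1 inverted output, U2 stuck-at-0, U2 inverted output, U3 stuck-at-0, U3 inverted output} — 6 in all.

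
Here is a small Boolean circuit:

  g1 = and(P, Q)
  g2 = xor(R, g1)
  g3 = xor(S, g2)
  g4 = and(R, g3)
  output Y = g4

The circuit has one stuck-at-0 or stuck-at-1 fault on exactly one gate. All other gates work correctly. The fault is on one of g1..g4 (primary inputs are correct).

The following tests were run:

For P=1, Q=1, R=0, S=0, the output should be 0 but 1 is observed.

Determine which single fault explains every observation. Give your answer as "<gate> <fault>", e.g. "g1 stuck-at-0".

g4 stuck-at-1

Fault-free values for test 1 (P=1, Q=1, R=0, S=0): g1=1, g2=1, g3=1, g4=0, giving Y=0. Observed 1.
Test 1: faults giving observed 1 are {g4 stuck-at-1}.
Only g4 stuck-at-1 is consistent with every test.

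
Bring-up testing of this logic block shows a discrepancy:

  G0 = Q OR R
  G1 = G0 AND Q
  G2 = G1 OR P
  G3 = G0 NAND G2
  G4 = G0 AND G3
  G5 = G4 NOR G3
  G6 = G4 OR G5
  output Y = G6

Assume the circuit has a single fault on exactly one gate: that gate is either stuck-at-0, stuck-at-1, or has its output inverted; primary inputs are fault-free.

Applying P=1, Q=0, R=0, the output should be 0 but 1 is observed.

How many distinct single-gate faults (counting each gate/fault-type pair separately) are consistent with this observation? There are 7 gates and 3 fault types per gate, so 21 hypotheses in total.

10

Fault-free: G0=0, G1=0, G2=1, G3=1, G4=0, G5=0, G6=0 → 0. Observed 1.
  G0: stuck-at-1, inverted output ✓; others ✗
  G1: none of the 3 fault types match ✗
  G2: none of the 3 fault types match ✗
  G3: stuck-at-0, inverted output ✓; others ✗
  G4: stuck-at-1, inverted output ✓; others ✗
  G5: stuck-at-1, inverted output ✓; others ✗
  G6: stuck-at-1, inverted output ✓; others ✗
Consistent faults: {G0 stuck-at-1, G0 inverted output, G3 stuck-at-0, G3 inverted output, G4 stuck-at-1, G4 inverted output, G5 stuck-at-1, G5 inverted output, G6 stuck-at-1, G6 inverted output} — 10 in all.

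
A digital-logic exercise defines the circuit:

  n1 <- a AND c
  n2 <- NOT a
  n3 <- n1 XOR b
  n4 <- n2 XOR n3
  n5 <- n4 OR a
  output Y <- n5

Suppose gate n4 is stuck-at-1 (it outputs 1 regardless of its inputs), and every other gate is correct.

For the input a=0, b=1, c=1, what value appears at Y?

1

Propagate with n4 forced: n1=0, n2=1, n3=1, n4=1 [stuck-at-1], n5=1.
So Y = 1. (Without the fault it would be 0.)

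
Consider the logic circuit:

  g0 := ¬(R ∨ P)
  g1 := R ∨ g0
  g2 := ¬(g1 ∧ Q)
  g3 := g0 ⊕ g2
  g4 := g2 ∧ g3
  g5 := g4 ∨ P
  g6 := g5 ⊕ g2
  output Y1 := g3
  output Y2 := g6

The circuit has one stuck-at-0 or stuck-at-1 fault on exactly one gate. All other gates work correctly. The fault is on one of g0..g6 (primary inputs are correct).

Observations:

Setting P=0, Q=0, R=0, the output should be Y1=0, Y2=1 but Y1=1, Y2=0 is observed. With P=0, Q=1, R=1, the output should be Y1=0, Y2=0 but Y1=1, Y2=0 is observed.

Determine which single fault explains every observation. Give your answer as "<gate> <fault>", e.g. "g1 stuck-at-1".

g3 stuck-at-1

Fault-free values for test 1 (P=0, Q=0, R=0): g0=1, g1=1, g2=1, g3=0, g4=0, g5=0, g6=1, giving Y1=0, Y2=1. Observed Y1=1, Y2=0.
Test 1: faults giving observed Y1=1, Y2=0 are {g0 stuck-at-0, g2 stuck-at-0, g3 stuck-at-1}.
Test 2 (P=0, Q=1, R=1): fault-free g0=0, g1=1, g2=0, g3=0, g4=0, g5=0, g6=0 → Y1=0, Y2=0; observed Y1=1, Y2=0. Eliminates g0 stuck-at-0, g2 stuck-at-0.
Only g3 stuck-at-1 is consistent with every test.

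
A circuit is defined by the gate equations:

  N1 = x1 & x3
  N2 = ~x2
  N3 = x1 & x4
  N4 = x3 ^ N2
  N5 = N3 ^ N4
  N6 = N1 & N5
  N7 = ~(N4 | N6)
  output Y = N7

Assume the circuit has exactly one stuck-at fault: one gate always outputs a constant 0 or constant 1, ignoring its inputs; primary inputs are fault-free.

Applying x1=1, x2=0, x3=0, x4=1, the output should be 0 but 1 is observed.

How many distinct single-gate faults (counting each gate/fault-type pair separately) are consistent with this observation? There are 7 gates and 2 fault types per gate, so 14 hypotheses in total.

Fault-free: N1=0, N2=1, N3=1, N4=1, N5=0, N6=0, N7=0 → 0. Observed 1.
  N1 stuck-at-0: output 0 ✗
  N1 stuck-at-1: output 0 ✗
  N2 stuck-at-0: output 1 ✓
  N2 stuck-at-1: output 0 ✗
  N3 stuck-at-0: output 0 ✗
  N3 stuck-at-1: output 0 ✗
  N4 stuck-at-0: output 1 ✓
  N4 stuck-at-1: output 0 ✗
  N5 stuck-at-0: output 0 ✗
  N5 stuck-at-1: output 0 ✗
  N6 stuck-at-0: output 0 ✗
  N6 stuck-at-1: output 0 ✗
  N7 stuck-at-0: output 0 ✗
  N7 stuck-at-1: output 1 ✓
Consistent faults: {N2 stuck-at-0, N4 stuck-at-0, N7 stuck-at-1} — 3 in all.

3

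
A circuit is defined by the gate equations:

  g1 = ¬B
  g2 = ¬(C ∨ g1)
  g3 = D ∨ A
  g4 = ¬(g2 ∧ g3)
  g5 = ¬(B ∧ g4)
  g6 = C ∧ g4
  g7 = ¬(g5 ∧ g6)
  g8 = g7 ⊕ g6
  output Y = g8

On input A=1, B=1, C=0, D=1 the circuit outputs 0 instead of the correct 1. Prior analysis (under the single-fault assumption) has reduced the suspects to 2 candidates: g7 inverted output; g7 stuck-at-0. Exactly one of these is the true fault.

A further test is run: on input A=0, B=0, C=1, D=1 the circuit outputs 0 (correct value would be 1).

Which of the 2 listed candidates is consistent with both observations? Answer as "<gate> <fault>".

g7 inverted output

Evaluate each candidate on input A=0, B=0, C=1, D=1:
  g7 inverted output: g1=1, g2=0, g3=1, g4=1, g5=1, g6=1, g7=1 [inverted output], g8=0 → 0 — matches
  g7 stuck-at-0: g1=1, g2=0, g3=1, g4=1, g5=1, g6=1, g7=0 [stuck-at-0], g8=1 → 1 — eliminated
Only g7 inverted output reproduces the observed 0.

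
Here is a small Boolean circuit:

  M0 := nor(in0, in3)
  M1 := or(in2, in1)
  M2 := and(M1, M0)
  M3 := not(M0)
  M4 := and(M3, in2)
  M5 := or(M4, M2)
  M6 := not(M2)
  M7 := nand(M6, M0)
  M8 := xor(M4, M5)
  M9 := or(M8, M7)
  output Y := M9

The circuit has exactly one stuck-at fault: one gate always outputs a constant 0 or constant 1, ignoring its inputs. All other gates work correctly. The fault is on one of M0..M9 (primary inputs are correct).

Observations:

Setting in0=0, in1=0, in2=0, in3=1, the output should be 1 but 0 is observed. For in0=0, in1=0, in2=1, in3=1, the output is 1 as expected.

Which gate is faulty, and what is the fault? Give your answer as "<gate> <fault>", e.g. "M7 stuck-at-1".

M0 stuck-at-1

Fault-free values for test 1 (in0=0, in1=0, in2=0, in3=1): M0=0, M1=0, M2=0, M3=1, M4=0, M5=0, M6=1, M7=1, M8=0, M9=1, giving Y=1. Observed 0.
Test 1: faults giving observed 0 are {M0 stuck-at-1, M7 stuck-at-0, M9 stuck-at-0}.
Test 2 (in0=0, in1=0, in2=1, in3=1): fault-free M0=0, M1=1, M2=0, M3=1, M4=1, M5=1, M6=1, M7=1, M8=0, M9=1 → 1; observed 1. Eliminates M7 stuck-at-0, M9 stuck-at-0.
Only M0 stuck-at-1 is consistent with every test.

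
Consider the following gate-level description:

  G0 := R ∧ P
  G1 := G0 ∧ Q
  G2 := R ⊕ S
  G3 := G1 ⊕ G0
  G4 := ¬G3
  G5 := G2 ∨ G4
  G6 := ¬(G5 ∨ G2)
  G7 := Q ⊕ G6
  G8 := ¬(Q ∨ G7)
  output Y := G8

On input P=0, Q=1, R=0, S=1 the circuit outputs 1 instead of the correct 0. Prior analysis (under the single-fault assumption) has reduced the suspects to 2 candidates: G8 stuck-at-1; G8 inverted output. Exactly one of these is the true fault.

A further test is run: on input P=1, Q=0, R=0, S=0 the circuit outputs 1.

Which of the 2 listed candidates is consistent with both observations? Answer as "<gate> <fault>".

G8 stuck-at-1

Evaluate each candidate on input P=1, Q=0, R=0, S=0:
  G8 stuck-at-1: G0=0, G1=0, G2=0, G3=0, G4=1, G5=1, G6=0, G7=0, G8=1 [stuck-at-1] → 1 — matches
  G8 inverted output: G0=0, G1=0, G2=0, G3=0, G4=1, G5=1, G6=0, G7=0, G8=0 [inverted output] → 0 — eliminated
Only G8 stuck-at-1 reproduces the observed 1.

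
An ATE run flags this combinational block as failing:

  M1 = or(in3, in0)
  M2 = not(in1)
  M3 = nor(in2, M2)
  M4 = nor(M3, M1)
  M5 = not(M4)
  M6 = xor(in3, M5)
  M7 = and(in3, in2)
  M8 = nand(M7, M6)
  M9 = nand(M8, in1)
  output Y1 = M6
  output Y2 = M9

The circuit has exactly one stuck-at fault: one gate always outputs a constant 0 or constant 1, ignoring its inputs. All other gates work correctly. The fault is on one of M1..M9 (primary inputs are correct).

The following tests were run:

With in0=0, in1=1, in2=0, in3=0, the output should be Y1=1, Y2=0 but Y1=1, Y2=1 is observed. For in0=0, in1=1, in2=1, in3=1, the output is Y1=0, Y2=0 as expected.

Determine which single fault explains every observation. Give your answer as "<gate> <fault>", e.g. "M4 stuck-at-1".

Fault-free values for test 1 (in0=0, in1=1, in2=0, in3=0): M1=0, M2=0, M3=1, M4=0, M5=1, M6=1, M7=0, M8=1, M9=0, giving Y1=1, Y2=0. Observed Y1=1, Y2=1.
Test 1: faults giving observed Y1=1, Y2=1 are {M7 stuck-at-1, M8 stuck-at-0, M9 stuck-at-1}.
Test 2 (in0=0, in1=1, in2=1, in3=1): fault-free M1=1, M2=0, M3=0, M4=0, M5=1, M6=0, M7=1, M8=1, M9=0 → Y1=0, Y2=0; observed Y1=0, Y2=0. Eliminates M8 stuck-at-0, M9 stuck-at-1.
Only M7 stuck-at-1 is consistent with every test.

M7 stuck-at-1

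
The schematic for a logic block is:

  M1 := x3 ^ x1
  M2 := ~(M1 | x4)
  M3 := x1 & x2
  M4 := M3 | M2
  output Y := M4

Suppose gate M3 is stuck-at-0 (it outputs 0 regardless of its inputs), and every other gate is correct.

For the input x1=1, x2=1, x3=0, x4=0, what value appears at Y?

0

Propagate with M3 forced: M1=1, M2=0, M3=0 [stuck-at-0], M4=0.
So Y = 0. (Without the fault it would be 1.)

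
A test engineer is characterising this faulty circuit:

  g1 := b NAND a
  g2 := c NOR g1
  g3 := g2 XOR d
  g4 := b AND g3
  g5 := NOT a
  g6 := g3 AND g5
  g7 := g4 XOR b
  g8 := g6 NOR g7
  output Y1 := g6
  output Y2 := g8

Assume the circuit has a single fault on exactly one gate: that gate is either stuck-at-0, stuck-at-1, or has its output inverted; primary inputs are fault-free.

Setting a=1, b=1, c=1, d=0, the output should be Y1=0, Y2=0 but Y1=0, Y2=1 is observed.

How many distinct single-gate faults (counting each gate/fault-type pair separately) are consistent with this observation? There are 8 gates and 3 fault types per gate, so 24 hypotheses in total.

10

Fault-free: g1=0, g2=0, g3=0, g4=0, g5=0, g6=0, g7=1, g8=0 → Y1=0, Y2=0. Observed Y1=0, Y2=1.
  g1: none of the 3 fault types match ✗
  g2: stuck-at-1, inverted output ✓; others ✗
  g3: stuck-at-1, inverted output ✓; others ✗
  g4: stuck-at-1, inverted output ✓; others ✗
  g5: none of the 3 fault types match ✗
  g6: none of the 3 fault types match ✗
  g7: stuck-at-0, inverted output ✓; others ✗
  g8: stuck-at-1, inverted output ✓; others ✗
Consistent faults: {g2 stuck-at-1, g2 inverted output, g3 stuck-at-1, g3 inverted output, g4 stuck-at-1, g4 inverted output, g7 stuck-at-0, g7 inverted output, g8 stuck-at-1, g8 inverted output} — 10 in all.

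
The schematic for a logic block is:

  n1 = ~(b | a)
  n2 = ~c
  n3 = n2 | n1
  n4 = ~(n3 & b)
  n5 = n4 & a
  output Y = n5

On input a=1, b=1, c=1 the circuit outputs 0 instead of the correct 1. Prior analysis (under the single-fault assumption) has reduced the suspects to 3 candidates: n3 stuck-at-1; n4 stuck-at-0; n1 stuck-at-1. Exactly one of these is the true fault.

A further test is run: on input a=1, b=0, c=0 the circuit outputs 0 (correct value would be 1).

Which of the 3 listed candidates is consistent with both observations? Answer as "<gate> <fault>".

Evaluate each candidate on input a=1, b=0, c=0:
  n3 stuck-at-1: n1=0, n2=1, n3=1 [stuck-at-1], n4=1, n5=1 → 1 — eliminated
  n4 stuck-at-0: n1=0, n2=1, n3=1, n4=0 [stuck-at-0], n5=0 → 0 — matches
  n1 stuck-at-1: n1=1 [stuck-at-1], n2=1, n3=1, n4=1, n5=1 → 1 — eliminated
Only n4 stuck-at-0 reproduces the observed 0.

n4 stuck-at-0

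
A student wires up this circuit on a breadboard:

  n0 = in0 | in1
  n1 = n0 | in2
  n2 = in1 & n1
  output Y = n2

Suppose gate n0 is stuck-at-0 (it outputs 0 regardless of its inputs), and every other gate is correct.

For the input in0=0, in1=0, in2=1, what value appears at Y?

0

Propagate with n0 forced: n0=0 [stuck-at-0], n1=1, n2=0.
So Y = 0. (Same as the fault-free value — the fault is masked on this input.)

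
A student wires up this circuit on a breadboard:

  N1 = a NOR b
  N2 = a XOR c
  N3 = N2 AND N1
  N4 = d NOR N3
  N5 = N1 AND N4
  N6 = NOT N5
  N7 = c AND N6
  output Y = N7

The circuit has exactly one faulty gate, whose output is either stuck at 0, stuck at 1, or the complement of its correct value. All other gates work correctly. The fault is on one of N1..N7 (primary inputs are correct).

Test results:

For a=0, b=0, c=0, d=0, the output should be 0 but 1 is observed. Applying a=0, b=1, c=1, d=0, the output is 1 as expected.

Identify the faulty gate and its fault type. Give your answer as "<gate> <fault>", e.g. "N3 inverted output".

N7 stuck-at-1

Fault-free values for test 1 (a=0, b=0, c=0, d=0): N1=1, N2=0, N3=0, N4=1, N5=1, N6=0, N7=0, giving Y=0. Observed 1.
Test 1: faults giving observed 1 are {N7 stuck-at-1, N7 inverted output}.
Test 2 (a=0, b=1, c=1, d=0): fault-free N1=0, N2=1, N3=0, N4=1, N5=0, N6=1, N7=1 → 1; observed 1. Eliminates N7 inverted output.
Only N7 stuck-at-1 is consistent with every test.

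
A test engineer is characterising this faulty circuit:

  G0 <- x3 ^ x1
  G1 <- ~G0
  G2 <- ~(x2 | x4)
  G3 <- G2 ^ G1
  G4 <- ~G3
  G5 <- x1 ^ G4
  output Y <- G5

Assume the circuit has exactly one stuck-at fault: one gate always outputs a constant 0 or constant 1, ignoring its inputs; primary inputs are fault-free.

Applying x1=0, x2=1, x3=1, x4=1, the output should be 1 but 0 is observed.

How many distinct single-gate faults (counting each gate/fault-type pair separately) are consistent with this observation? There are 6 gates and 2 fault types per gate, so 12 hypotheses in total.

6

Fault-free: G0=1, G1=0, G2=0, G3=0, G4=1, G5=1 → 1. Observed 0.
  G0 stuck-at-0: output 0 ✓
  G0 stuck-at-1: output 1 ✗
  G1 stuck-at-0: output 1 ✗
  G1 stuck-at-1: output 0 ✓
  G2 stuck-at-0: output 1 ✗
  G2 stuck-at-1: output 0 ✓
  G3 stuck-at-0: output 1 ✗
  G3 stuck-at-1: output 0 ✓
  G4 stuck-at-0: output 0 ✓
  G4 stuck-at-1: output 1 ✗
  G5 stuck-at-0: output 0 ✓
  G5 stuck-at-1: output 1 ✗
Consistent faults: {G0 stuck-at-0, G1 stuck-at-1, G2 stuck-at-1, G3 stuck-at-1, G4 stuck-at-0, G5 stuck-at-0} — 6 in all.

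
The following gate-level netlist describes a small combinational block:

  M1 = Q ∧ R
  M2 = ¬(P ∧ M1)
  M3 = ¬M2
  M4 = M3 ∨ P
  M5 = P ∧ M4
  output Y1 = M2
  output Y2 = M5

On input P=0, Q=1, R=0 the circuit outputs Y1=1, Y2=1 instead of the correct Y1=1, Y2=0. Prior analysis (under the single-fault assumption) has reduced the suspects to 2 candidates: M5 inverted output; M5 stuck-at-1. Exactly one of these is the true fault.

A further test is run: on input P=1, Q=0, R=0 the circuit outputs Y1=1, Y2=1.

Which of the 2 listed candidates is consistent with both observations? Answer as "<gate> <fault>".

Evaluate each candidate on input P=1, Q=0, R=0:
  M5 inverted output: M1=0, M2=1, M3=0, M4=1, M5=0 [inverted output] → Y1=1, Y2=0 — eliminated
  M5 stuck-at-1: M1=0, M2=1, M3=0, M4=1, M5=1 [stuck-at-1] → Y1=1, Y2=1 — matches
Only M5 stuck-at-1 reproduces the observed Y1=1, Y2=1.

M5 stuck-at-1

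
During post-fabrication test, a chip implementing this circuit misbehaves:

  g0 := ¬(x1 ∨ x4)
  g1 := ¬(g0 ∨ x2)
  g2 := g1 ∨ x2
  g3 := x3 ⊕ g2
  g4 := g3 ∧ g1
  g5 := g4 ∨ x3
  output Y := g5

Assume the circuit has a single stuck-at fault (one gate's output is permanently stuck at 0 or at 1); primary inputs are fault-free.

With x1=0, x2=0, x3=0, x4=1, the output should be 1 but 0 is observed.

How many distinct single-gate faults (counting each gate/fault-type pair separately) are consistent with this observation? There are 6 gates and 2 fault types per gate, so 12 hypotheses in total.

6

Fault-free: g0=0, g1=1, g2=1, g3=1, g4=1, g5=1 → 1. Observed 0.
  g0 stuck-at-0: output 1 ✗
  g0 stuck-at-1: output 0 ✓
  g1 stuck-at-0: output 0 ✓
  g1 stuck-at-1: output 1 ✗
  g2 stuck-at-0: output 0 ✓
  g2 stuck-at-1: output 1 ✗
  g3 stuck-at-0: output 0 ✓
  g3 stuck-at-1: output 1 ✗
  g4 stuck-at-0: output 0 ✓
  g4 stuck-at-1: output 1 ✗
  g5 stuck-at-0: output 0 ✓
  g5 stuck-at-1: output 1 ✗
Consistent faults: {g0 stuck-at-1, g1 stuck-at-0, g2 stuck-at-0, g3 stuck-at-0, g4 stuck-at-0, g5 stuck-at-0} — 6 in all.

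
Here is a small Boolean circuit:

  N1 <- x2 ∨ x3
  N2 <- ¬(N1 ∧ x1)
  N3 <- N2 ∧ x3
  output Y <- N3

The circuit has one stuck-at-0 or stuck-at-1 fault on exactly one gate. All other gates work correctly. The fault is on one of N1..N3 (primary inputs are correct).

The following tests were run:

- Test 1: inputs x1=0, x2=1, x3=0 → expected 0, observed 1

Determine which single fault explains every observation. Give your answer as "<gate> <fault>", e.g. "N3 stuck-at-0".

Fault-free values for test 1 (x1=0, x2=1, x3=0): N1=1, N2=1, N3=0, giving Y=0. Observed 1.
Test 1: faults giving observed 1 are {N3 stuck-at-1}.
Only N3 stuck-at-1 is consistent with every test.

N3 stuck-at-1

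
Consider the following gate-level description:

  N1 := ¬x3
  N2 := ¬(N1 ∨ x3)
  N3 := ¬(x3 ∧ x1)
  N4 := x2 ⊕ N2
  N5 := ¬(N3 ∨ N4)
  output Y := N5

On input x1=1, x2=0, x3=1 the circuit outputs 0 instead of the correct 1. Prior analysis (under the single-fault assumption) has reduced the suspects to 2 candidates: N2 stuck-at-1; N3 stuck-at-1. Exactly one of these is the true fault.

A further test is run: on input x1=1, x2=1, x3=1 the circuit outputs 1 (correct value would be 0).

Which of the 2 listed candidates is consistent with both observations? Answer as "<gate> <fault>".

Evaluate each candidate on input x1=1, x2=1, x3=1:
  N2 stuck-at-1: N1=0, N2=1 [stuck-at-1], N3=0, N4=0, N5=1 → 1 — matches
  N3 stuck-at-1: N1=0, N2=0, N3=1 [stuck-at-1], N4=1, N5=0 → 0 — eliminated
Only N2 stuck-at-1 reproduces the observed 1.

N2 stuck-at-1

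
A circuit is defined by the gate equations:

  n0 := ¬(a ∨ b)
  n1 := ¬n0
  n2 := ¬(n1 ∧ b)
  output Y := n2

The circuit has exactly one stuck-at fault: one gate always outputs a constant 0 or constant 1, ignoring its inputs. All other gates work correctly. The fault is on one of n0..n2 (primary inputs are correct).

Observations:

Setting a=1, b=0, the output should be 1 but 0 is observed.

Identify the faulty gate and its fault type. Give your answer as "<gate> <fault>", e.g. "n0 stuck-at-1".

n2 stuck-at-0

Fault-free values for test 1 (a=1, b=0): n0=0, n1=1, n2=1, giving Y=1. Observed 0.
Test 1: faults giving observed 0 are {n2 stuck-at-0}.
Only n2 stuck-at-0 is consistent with every test.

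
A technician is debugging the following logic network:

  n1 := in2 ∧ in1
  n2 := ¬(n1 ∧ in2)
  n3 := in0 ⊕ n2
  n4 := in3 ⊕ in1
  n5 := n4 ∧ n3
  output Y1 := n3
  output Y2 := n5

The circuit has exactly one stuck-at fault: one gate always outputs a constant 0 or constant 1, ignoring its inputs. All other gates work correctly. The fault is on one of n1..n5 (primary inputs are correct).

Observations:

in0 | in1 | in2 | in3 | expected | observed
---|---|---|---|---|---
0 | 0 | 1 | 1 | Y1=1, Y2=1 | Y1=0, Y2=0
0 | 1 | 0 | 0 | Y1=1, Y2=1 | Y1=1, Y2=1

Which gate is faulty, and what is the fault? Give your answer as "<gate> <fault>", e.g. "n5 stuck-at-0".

n1 stuck-at-1

Fault-free values for test 1 (in0=0, in1=0, in2=1, in3=1): n1=0, n2=1, n3=1, n4=1, n5=1, giving Y1=1, Y2=1. Observed Y1=0, Y2=0.
Test 1: faults giving observed Y1=0, Y2=0 are {n1 stuck-at-1, n2 stuck-at-0, n3 stuck-at-0}.
Test 2 (in0=0, in1=1, in2=0, in3=0): fault-free n1=0, n2=1, n3=1, n4=1, n5=1 → Y1=1, Y2=1; observed Y1=1, Y2=1. Eliminates n2 stuck-at-0, n3 stuck-at-0.
Only n1 stuck-at-1 is consistent with every test.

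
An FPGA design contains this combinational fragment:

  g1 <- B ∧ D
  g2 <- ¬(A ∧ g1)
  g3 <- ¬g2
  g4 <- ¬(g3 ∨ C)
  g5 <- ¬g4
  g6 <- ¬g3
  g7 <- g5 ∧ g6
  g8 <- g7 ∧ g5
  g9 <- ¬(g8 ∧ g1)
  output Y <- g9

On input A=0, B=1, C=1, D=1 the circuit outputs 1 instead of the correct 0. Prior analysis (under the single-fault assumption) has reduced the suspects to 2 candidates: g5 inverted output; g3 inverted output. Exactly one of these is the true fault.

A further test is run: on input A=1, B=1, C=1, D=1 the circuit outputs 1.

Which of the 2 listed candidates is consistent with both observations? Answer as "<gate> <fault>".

g5 inverted output

Evaluate each candidate on input A=1, B=1, C=1, D=1:
  g5 inverted output: g1=1, g2=0, g3=1, g4=0, g5=0 [inverted output], g6=0, g7=0, g8=0, g9=1 → 1 — matches
  g3 inverted output: g1=1, g2=0, g3=0 [inverted output], g4=0, g5=1, g6=1, g7=1, g8=1, g9=0 → 0 — eliminated
Only g5 inverted output reproduces the observed 1.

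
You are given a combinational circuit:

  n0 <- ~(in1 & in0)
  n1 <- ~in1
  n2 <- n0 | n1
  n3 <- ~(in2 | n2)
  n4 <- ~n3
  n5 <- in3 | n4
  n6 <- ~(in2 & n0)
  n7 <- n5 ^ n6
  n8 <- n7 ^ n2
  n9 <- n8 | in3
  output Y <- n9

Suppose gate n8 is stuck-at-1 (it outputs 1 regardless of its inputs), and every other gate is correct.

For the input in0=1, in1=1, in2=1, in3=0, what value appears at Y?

Propagate with n8 forced: n0=0, n1=0, n2=0, n3=0, n4=1, n5=1, n6=1, n7=0, n8=1 [stuck-at-1], n9=1.
So Y = 1. (Without the fault it would be 0.)

1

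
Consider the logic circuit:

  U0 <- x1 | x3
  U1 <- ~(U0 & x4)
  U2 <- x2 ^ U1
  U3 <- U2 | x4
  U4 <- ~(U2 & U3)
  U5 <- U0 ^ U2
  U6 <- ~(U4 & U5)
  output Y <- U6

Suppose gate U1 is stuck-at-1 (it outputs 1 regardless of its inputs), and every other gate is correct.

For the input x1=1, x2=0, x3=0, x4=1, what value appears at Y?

Propagate with U1 forced: U0=1, U1=1 [stuck-at-1], U2=1, U3=1, U4=0, U5=0, U6=1.
So Y = 1. (Without the fault it would be 0.)

1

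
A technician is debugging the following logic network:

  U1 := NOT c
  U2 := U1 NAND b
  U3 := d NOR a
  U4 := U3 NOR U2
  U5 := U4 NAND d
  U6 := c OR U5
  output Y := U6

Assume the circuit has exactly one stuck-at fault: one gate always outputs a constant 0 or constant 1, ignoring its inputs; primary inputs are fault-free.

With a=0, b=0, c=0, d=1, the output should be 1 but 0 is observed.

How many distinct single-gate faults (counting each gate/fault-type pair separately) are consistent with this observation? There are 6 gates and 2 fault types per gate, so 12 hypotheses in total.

4

Fault-free: U1=1, U2=1, U3=0, U4=0, U5=1, U6=1 → 1. Observed 0.
  U1 stuck-at-0: output 1 ✗
  U1 stuck-at-1: output 1 ✗
  U2 stuck-at-0: output 0 ✓
  U2 stuck-at-1: output 1 ✗
  U3 stuck-at-0: output 1 ✗
  U3 stuck-at-1: output 1 ✗
  U4 stuck-at-0: output 1 ✗
  U4 stuck-at-1: output 0 ✓
  U5 stuck-at-0: output 0 ✓
  U5 stuck-at-1: output 1 ✗
  U6 stuck-at-0: output 0 ✓
  U6 stuck-at-1: output 1 ✗
Consistent faults: {U2 stuck-at-0, U4 stuck-at-1, U5 stuck-at-0, U6 stuck-at-0} — 4 in all.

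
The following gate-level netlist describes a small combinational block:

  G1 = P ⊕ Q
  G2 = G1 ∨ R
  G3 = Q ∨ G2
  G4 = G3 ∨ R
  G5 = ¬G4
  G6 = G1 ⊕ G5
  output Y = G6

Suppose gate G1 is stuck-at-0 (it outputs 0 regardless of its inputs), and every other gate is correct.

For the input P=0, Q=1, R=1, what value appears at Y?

Propagate with G1 forced: G1=0 [stuck-at-0], G2=1, G3=1, G4=1, G5=0, G6=0.
So Y = 0. (Without the fault it would be 1.)

0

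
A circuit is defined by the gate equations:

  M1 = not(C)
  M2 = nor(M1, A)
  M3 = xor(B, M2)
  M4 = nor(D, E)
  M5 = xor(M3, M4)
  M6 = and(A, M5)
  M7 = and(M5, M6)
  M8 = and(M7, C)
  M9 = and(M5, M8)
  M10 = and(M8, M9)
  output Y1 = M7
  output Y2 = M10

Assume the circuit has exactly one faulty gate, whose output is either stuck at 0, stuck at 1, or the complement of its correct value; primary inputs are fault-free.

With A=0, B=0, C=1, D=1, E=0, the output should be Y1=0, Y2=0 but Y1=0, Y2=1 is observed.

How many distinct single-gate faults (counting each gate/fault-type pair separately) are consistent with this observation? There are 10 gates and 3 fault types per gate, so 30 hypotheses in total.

Fault-free: M1=0, M2=1, M3=1, M4=0, M5=1, M6=0, M7=0, M8=0, M9=0, M10=0 → Y1=0, Y2=0. Observed Y1=0, Y2=1.
  M1: none of the 3 fault types match ✗
  M2: none of the 3 fault types match ✗
  M3: none of the 3 fault types match ✗
  M4: none of the 3 fault types match ✗
  M5: none of the 3 fault types match ✗
  M6: none of the 3 fault types match ✗
  M7: none of the 3 fault types match ✗
  M8: stuck-at-1, inverted output ✓; others ✗
  M9: none of the 3 fault types match ✗
  M10: stuck-at-1, inverted output ✓; others ✗
Consistent faults: {M8 stuck-at-1, M8 inverted output, M10 stuck-at-1, M10 inverted output} — 4 in all.

4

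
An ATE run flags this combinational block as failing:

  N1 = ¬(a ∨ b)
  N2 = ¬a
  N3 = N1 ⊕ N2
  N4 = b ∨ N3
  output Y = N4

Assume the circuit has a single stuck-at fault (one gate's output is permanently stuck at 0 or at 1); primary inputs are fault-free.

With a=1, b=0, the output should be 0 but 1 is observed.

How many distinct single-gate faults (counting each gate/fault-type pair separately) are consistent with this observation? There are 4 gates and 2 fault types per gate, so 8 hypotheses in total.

Fault-free: N1=0, N2=0, N3=0, N4=0 → 0. Observed 1.
  N1 stuck-at-0: output 0 ✗
  N1 stuck-at-1: output 1 ✓
  N2 stuck-at-0: output 0 ✗
  N2 stuck-at-1: output 1 ✓
  N3 stuck-at-0: output 0 ✗
  N3 stuck-at-1: output 1 ✓
  N4 stuck-at-0: output 0 ✗
  N4 stuck-at-1: output 1 ✓
Consistent faults: {N1 stuck-at-1, N2 stuck-at-1, N3 stuck-at-1, N4 stuck-at-1} — 4 in all.

4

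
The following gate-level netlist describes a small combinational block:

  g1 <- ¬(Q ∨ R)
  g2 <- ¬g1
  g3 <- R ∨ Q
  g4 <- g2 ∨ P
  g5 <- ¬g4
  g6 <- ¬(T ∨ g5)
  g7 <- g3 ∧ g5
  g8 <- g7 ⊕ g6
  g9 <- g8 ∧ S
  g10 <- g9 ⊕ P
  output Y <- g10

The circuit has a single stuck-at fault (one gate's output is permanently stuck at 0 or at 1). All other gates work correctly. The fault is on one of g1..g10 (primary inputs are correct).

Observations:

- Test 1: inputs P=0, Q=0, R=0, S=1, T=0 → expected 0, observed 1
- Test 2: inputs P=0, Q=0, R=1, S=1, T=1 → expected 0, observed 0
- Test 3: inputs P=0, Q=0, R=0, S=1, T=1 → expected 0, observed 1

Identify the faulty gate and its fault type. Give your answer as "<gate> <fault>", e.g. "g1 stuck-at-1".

Fault-free values for test 1 (P=0, Q=0, R=0, S=1, T=0): g1=1, g2=0, g3=0, g4=0, g5=1, g6=0, g7=0, g8=0, g9=0, g10=0, giving Y=0. Observed 1.
Test 1: faults giving observed 1 are {g1 stuck-at-0, g2 stuck-at-1, g3 stuck-at-1, g4 stuck-at-1, g5 stuck-at-0, g6 stuck-at-1, g7 stuck-at-1, g8 stuck-at-1, g9 stuck-at-1, g10 stuck-at-1}.
Test 2 (P=0, Q=0, R=1, S=1, T=1): fault-free g1=0, g2=1, g3=1, g4=1, g5=0, g6=0, g7=0, g8=0, g9=0, g10=0 → 0; observed 0. Eliminates g6 stuck-at-1, g7 stuck-at-1, g8 stuck-at-1, g9 stuck-at-1, g10 stuck-at-1.
Test 3 (P=0, Q=0, R=0, S=1, T=1): fault-free g1=1, g2=0, g3=0, g4=0, g5=1, g6=0, g7=0, g8=0, g9=0, g10=0 → 0; observed 1. Eliminates g1 stuck-at-0, g2 stuck-at-1, g4 stuck-at-1, g5 stuck-at-0.
Only g3 stuck-at-1 is consistent with every test.

g3 stuck-at-1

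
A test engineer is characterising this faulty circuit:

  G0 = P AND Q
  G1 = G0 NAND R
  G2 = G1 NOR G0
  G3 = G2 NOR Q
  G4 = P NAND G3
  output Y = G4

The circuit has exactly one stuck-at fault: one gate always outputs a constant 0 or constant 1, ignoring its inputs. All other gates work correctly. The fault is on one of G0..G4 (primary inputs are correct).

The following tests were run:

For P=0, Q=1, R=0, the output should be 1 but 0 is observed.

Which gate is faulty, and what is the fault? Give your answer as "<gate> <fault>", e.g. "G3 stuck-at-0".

G4 stuck-at-0

Fault-free values for test 1 (P=0, Q=1, R=0): G0=0, G1=1, G2=0, G3=0, G4=1, giving Y=1. Observed 0.
Test 1: faults giving observed 0 are {G4 stuck-at-0}.
Only G4 stuck-at-0 is consistent with every test.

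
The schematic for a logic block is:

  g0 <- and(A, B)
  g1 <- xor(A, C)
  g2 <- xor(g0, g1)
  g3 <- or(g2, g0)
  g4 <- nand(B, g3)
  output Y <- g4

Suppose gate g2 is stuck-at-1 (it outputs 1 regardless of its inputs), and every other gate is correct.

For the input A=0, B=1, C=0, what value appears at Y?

0

Propagate with g2 forced: g0=0, g1=0, g2=1 [stuck-at-1], g3=1, g4=0.
So Y = 0. (Without the fault it would be 1.)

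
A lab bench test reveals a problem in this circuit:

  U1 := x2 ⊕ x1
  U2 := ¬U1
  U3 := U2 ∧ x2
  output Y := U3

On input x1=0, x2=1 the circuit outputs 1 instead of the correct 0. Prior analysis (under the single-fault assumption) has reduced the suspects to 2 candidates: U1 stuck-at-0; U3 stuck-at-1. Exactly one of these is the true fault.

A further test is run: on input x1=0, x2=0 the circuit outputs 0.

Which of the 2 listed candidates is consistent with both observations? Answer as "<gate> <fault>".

U1 stuck-at-0

Evaluate each candidate on input x1=0, x2=0:
  U1 stuck-at-0: U1=0 [stuck-at-0], U2=1, U3=0 → 0 — matches
  U3 stuck-at-1: U1=0, U2=1, U3=1 [stuck-at-1] → 1 — eliminated
Only U1 stuck-at-0 reproduces the observed 0.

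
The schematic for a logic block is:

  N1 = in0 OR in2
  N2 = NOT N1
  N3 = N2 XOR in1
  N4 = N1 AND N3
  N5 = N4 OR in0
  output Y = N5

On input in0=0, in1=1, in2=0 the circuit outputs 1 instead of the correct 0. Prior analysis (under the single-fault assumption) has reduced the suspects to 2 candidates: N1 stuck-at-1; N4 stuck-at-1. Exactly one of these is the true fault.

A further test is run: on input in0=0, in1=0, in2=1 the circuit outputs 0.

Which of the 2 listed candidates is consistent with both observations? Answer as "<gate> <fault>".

Evaluate each candidate on input in0=0, in1=0, in2=1:
  N1 stuck-at-1: N1=1 [stuck-at-1], N2=0, N3=0, N4=0, N5=0 → 0 — matches
  N4 stuck-at-1: N1=1, N2=0, N3=0, N4=1 [stuck-at-1], N5=1 → 1 — eliminated
Only N1 stuck-at-1 reproduces the observed 0.

N1 stuck-at-1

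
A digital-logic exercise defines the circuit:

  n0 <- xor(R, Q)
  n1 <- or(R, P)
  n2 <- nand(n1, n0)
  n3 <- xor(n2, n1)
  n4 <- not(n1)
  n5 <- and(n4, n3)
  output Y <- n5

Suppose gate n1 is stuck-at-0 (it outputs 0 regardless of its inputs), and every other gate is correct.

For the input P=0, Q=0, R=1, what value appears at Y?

Propagate with n1 forced: n0=1, n1=0 [stuck-at-0], n2=1, n3=1, n4=1, n5=1.
So Y = 1. (Without the fault it would be 0.)

1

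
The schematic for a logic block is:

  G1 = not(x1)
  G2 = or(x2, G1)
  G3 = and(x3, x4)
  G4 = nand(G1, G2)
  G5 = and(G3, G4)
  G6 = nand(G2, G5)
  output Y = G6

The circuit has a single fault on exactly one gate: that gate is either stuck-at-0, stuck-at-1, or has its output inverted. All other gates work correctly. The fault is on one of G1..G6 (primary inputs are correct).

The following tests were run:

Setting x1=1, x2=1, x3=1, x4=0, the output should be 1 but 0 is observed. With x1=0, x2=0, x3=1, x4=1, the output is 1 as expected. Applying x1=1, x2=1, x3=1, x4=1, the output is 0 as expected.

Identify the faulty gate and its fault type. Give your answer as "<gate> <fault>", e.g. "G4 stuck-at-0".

G3 stuck-at-1

Fault-free values for test 1 (x1=1, x2=1, x3=1, x4=0): G1=0, G2=1, G3=0, G4=1, G5=0, G6=1, giving Y=1. Observed 0.
Test 1: faults giving observed 0 are {G3 stuck-at-1, G3 inverted output, G5 stuck-at-1, G5 inverted output, G6 stuck-at-0, G6 inverted output}.
Test 2 (x1=0, x2=0, x3=1, x4=1): fault-free G1=1, G2=1, G3=1, G4=0, G5=0, G6=1 → 1; observed 1. Eliminates G5 stuck-at-1, G5 inverted output, G6 stuck-at-0, G6 inverted output.
Test 3 (x1=1, x2=1, x3=1, x4=1): fault-free G1=0, G2=1, G3=1, G4=1, G5=1, G6=0 → 0; observed 0. Eliminates G3 inverted output.
Only G3 stuck-at-1 is consistent with every test.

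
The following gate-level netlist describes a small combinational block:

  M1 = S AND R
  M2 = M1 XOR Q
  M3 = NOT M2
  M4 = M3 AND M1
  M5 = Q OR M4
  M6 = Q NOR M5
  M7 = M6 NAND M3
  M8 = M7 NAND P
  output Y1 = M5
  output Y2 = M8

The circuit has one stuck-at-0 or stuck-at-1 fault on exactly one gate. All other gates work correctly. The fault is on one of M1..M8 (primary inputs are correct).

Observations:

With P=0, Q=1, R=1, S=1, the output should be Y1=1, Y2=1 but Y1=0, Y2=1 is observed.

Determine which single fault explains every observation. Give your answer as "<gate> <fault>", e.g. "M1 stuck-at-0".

Fault-free values for test 1 (P=0, Q=1, R=1, S=1): M1=1, M2=0, M3=1, M4=1, M5=1, M6=0, M7=1, M8=1, giving Y1=1, Y2=1. Observed Y1=0, Y2=1.
Test 1: faults giving observed Y1=0, Y2=1 are {M5 stuck-at-0}.
Only M5 stuck-at-0 is consistent with every test.

M5 stuck-at-0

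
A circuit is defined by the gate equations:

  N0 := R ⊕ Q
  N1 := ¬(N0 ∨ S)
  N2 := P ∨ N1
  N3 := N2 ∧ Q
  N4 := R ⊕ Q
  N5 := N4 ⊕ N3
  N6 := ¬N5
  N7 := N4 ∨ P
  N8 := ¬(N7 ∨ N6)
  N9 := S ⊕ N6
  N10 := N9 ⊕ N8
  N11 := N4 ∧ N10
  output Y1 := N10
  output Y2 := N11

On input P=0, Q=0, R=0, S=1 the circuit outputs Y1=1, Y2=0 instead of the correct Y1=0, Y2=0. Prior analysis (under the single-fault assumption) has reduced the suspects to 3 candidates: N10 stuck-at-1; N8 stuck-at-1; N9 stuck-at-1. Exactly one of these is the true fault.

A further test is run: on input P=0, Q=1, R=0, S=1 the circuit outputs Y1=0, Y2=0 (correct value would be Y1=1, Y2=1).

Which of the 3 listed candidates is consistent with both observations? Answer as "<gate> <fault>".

N8 stuck-at-1

Evaluate each candidate on input P=0, Q=1, R=0, S=1:
  N10 stuck-at-1: N0=1, N1=0, N2=0, N3=0, N4=1, N5=1, N6=0, N7=1, N8=0, N9=1, N10=1 [stuck-at-1], N11=1 → Y1=1, Y2=1 — eliminated
  N8 stuck-at-1: N0=1, N1=0, N2=0, N3=0, N4=1, N5=1, N6=0, N7=1, N8=1 [stuck-at-1], N9=1, N10=0, N11=0 → Y1=0, Y2=0 — matches
  N9 stuck-at-1: N0=1, N1=0, N2=0, N3=0, N4=1, N5=1, N6=0, N7=1, N8=0, N9=1 [stuck-at-1], N10=1, N11=1 → Y1=1, Y2=1 — eliminated
Only N8 stuck-at-1 reproduces the observed Y1=0, Y2=0.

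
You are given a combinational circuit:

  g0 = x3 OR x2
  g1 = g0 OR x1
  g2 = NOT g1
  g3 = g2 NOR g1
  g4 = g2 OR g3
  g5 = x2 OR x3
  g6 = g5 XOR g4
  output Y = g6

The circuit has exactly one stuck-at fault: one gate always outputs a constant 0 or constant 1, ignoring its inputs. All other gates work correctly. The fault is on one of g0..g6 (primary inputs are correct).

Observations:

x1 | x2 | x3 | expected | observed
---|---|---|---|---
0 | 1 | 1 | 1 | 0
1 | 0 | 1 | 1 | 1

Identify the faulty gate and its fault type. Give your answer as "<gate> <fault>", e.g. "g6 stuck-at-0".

g0 stuck-at-0

Fault-free values for test 1 (x1=0, x2=1, x3=1): g0=1, g1=1, g2=0, g3=0, g4=0, g5=1, g6=1, giving Y=1. Observed 0.
Test 1: faults giving observed 0 are {g0 stuck-at-0, g1 stuck-at-0, g2 stuck-at-1, g3 stuck-at-1, g4 stuck-at-1, g5 stuck-at-0, g6 stuck-at-0}.
Test 2 (x1=1, x2=0, x3=1): fault-free g0=1, g1=1, g2=0, g3=0, g4=0, g5=1, g6=1 → 1; observed 1. Eliminates g1 stuck-at-0, g2 stuck-at-1, g3 stuck-at-1, g4 stuck-at-1, g5 stuck-at-0, g6 stuck-at-0.
Only g0 stuck-at-0 is consistent with every test.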